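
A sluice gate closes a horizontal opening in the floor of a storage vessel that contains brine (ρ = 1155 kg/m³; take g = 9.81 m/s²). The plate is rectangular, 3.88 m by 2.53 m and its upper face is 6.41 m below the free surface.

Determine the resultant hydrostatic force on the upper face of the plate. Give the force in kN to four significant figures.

F ≈ 713.0 kN

γ = ρg = 1155 × 9.81 / 1000 = 11.33055 kN/m³.
The plate is horizontal, so pressure is uniform at p = γ·h = 11.33055 × 6.41 = 72.6288 kN/m².
A = 3.88 × 2.53 = 9.8164 m².
F = p·A = 72.6288 × 9.8164 = 712.953 kN.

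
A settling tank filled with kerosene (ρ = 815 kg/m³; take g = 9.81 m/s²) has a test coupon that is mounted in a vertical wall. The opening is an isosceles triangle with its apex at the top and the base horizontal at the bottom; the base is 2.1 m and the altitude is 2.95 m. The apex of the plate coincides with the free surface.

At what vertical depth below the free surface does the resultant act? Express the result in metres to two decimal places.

h_p = 2.21 m

γ = ρg = 815 × 9.81 / 1000 = 7.99515 kN/m³.
With the apex up, the centroid sits 2h/3 = 2 × 2.95/3 = 1.96667 m below the apex, so the centroid depth is h_c = 1.96667 m.
A = ½ × 2.1 × 2.95 = 3.0975 m².
Resultant F = γ·h_c·A = 7.99515 × 1.96667 × 3.0975 = 48.7045 kN.
I_c = b·h³/36 = 2.1 × 2.95³/36 = 1.49756 m⁴.
Centre of pressure: y_p = y_c + I_c/(y_c·A) = 1.96667 + 1.49756/(1.96667 × 3.0975) = 1.96667 + 0.245834 = 2.2125 m along the plane.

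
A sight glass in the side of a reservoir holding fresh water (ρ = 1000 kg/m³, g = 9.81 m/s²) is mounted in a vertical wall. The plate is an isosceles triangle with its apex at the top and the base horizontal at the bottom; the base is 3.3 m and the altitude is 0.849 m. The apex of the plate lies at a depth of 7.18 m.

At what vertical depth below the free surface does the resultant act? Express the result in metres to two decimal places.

γ = ρg = 1000 × 9.81 = 9810 N/m³ = 9.81 kN/m³.
With the apex up, the centroid sits 2h/3 = 2 × 0.849/3 = 0.566 m below the apex, so the centroid depth is h_c = 7.18 + 0.566 = 7.746 m.
A = ½ × 3.3 × 0.849 = 1.40085 m².
Resultant F = γ·h_c·A = 9.81 × 7.746 × 1.40085 = 106.448 kN.
I_c = b·h³/36 = 3.3 × 0.849³/36 = 0.0560963 m⁴.
Centre of pressure: y_p = y_c + I_c/(y_c·A) = 7.746 + 0.0560963/(7.746 × 1.40085) = 7.746 + 0.0051697 = 7.75117 m along the plane.

h_p = 7.75 m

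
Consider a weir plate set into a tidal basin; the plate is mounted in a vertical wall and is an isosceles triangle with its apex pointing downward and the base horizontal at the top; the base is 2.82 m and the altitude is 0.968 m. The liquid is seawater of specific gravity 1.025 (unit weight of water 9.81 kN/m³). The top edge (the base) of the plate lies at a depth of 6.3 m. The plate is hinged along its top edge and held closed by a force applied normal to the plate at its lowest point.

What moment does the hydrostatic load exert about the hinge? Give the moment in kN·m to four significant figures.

M ≈ 30.04 kN·m

γ = 1.025 × 9.81 = 10.05525 kN/m³.
With the apex down, the centroid sits h/3 = 0.968/3 = 0.322667 m below the base (the top edge), so the centroid depth is h_c = 6.3 + 0.322667 = 6.62267 m.
A = ½ × 2.82 × 0.968 = 1.36488 m².
Resultant F = γ·h_c·A = 10.05525 × 6.62267 × 1.36488 = 90.8909 kN.
I_c = b·h³/36 = 2.82 × 0.968³/36 = 0.0710514 m⁴.
Centre of pressure: y_p = y_c + I_c/(y_c·A) = 6.62267 + 0.0710514/(6.62267 × 1.36488) = 6.62267 + 0.00786041 = 6.63053 m along the plane.
The resultant acts 0.322667 + 0.00786041 = 0.330527 m (along the plate) below the hinge at the top edge, so the moment about the hinge is M = F × 0.330527 = 90.8909 × 0.330527 = 30.0419 kN·m.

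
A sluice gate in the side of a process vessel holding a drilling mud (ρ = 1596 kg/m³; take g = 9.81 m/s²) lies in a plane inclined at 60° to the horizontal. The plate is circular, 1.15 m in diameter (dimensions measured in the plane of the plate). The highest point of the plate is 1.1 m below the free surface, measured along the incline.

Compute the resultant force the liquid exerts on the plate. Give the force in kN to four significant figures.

γ = ρg = 1596 × 9.81 / 1000 = 15.65676 kN/m³.
Let θ = 60° be the plate's angle to the horizontal; measure y along the incline from where the plane meets the free surface. Vertical depth h = y·sinθ with sinθ = 0.866025.
The centroid is at the centre, 0.575 m below the top of the plate, so y_c = 1.1 + 0.575 = 1.675 m and h_c = 1.675 × 0.866025 = 1.45059 m.
A = π(0.575)² = 1.03869 m².
Resultant F = γ·h_c·A = 15.65676 × 1.45059 × 1.03869 = 23.5902 kN.

F ≈ 23.59 kN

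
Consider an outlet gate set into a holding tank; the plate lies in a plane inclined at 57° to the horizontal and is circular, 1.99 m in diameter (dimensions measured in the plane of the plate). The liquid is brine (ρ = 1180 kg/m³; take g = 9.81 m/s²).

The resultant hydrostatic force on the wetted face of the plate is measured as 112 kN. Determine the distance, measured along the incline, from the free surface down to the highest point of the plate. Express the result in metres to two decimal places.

y_top ≈ 2.71 m

γ = ρg = 1180 × 9.81 / 1000 = 11.5758 kN/m³.
A = π(0.995)² = 3.11026 m².
From F = γ·h_c·A, the centroid depth is h_c = 112/(11.5758 × 3.11026) = 3.11079 m.
Let θ = 57° be the plate's angle to the horizontal; measure y along the incline from where the plane meets the free surface. Vertical depth h = y·sinθ with sinθ = 0.838671.
Along the incline, y_c = h_c/sinθ = 3.11079/0.838671 = 3.70919 m.
The centroid is at the centre, 0.995 m below the top of the plate, so the highest point sits at y_top = 3.70919 − 0.995 = 2.71419 m along the incline.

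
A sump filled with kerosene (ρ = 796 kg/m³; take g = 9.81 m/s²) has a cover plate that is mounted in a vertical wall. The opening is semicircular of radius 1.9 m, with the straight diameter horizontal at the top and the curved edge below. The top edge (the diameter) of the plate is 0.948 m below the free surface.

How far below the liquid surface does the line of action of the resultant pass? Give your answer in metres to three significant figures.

γ = ρg = 796 × 9.81 / 1000 = 7.80876 kN/m³.
The centroid of a semicircle lies 4r/(3π) = 0.806385 m from the diameter, here below the top edge, so the centroid depth is h_c = 0.948 + 0.806385 = 1.75439 m.
A = πr²/2 = π × 1.9²/2 = 5.67057 m².
Resultant F = γ·h_c·A = 7.80876 × 1.75439 × 5.67057 = 77.6846 kN.
I_c = (π/8 − 8/(9π))·r⁴ = 0.109757 × 1.9⁴ = 1.43036 m⁴.
Centre of pressure: y_p = y_c + I_c/(y_c·A) = 1.75439 + 1.43036/(1.75439 × 5.67057) = 1.75439 + 0.143778 = 1.89817 m along the plane.

h_p = 1.90 m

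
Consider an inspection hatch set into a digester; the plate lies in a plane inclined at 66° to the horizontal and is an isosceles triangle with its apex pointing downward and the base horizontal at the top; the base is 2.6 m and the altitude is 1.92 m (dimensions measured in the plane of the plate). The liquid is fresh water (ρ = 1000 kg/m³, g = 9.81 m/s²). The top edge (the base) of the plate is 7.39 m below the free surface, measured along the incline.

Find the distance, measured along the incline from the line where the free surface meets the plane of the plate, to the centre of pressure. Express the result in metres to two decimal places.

y_p = 8.06 m

γ = ρg = 1000 × 9.81 = 9810 N/m³ = 9.81 kN/m³.
Let θ = 66° be the plate's angle to the horizontal; measure y along the incline from where the plane meets the free surface. Vertical depth h = y·sinθ with sinθ = 0.913545.
With the apex down, the centroid sits h/3 = 1.92/3 = 0.64 m below the base (the top edge), so y_c = 7.39 + 0.64 = 8.03 m and h_c = 8.03 × 0.913545 = 7.33577 m.
A = ½ × 2.6 × 1.92 = 2.496 m².
Resultant F = γ·h_c·A = 9.81 × 7.33577 × 2.496 = 179.622 kN.
I_c = b·h³/36 = 2.6 × 1.92³/36 = 0.511181 m⁴.
Centre of pressure: y_p = y_c + I_c/(y_c·A) = 8.03 + 0.511181/(8.03 × 2.496) = 8.03 + 0.0255044 = 8.0555 m along the plane.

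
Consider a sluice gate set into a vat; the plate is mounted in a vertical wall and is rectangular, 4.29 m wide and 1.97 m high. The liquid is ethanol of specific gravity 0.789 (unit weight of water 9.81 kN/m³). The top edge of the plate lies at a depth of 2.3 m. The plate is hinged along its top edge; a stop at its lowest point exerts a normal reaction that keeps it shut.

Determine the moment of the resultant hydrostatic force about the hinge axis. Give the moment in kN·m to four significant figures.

γ = 0.789 × 9.81 = 7.74009 kN/m³.
The centroid lies 1.97/2 = 0.985 m below the top edge, so the centroid depth is h_c = 2.3 + 0.985 = 3.285 m.
A = 4.29 × 1.97 = 8.4513 m².
Resultant F = γ·h_c·A = 7.74009 × 3.285 × 8.4513 = 214.884 kN.
I_c = b·h³/12 = 4.29 × 1.97³/12 = 2.73322 m⁴.
Centre of pressure: y_p = y_c + I_c/(y_c·A) = 3.285 + 2.73322/(3.285 × 8.4513) = 3.285 + 0.09845 = 3.38345 m along the plane.
The resultant acts 0.985 + 0.09845 = 1.08345 m (along the plate) below the hinge at the top edge, so the moment about the hinge is M = F × 1.08345 = 214.884 × 1.08345 = 232.816 kN·m.

M ≈ 232.8 kN·m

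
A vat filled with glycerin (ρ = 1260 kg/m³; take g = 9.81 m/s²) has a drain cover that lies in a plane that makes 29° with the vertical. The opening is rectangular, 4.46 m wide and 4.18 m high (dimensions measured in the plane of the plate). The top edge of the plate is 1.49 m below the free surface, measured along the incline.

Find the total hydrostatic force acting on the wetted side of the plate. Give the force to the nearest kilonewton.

F ≈ 722 kN

γ = ρg = 1260 × 9.81 / 1000 = 12.3606 kN/m³.
The plate makes 29° with the vertical, i.e. θ = 90° − 29° = 61° to the horizontal. Measuring y along the incline from the free-surface line, vertical depth h = y·sinθ with sinθ = 0.874620.
The centroid lies 4.18/2 = 2.09 m below the top edge, so y_c = 1.49 + 2.09 = 3.58 m and h_c = 3.58 × 0.874620 = 3.13114 m.
A = 4.46 × 4.18 = 18.6428 m².
Resultant F = γ·h_c·A = 12.3606 × 3.13114 × 18.6428 = 721.528 kN.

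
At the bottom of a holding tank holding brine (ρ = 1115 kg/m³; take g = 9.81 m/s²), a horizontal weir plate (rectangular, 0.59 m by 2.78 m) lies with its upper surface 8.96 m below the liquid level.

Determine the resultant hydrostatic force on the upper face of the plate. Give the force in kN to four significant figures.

γ = ρg = 1115 × 9.81 / 1000 = 10.93815 kN/m³.
The plate is horizontal, so pressure is uniform at p = γ·h = 10.93815 × 8.96 = 98.0058 kN/m².
A = 0.59 × 2.78 = 1.6402 m².
F = p·A = 98.0058 × 1.6402 = 160.749 kN.

F ≈ 160.7 kN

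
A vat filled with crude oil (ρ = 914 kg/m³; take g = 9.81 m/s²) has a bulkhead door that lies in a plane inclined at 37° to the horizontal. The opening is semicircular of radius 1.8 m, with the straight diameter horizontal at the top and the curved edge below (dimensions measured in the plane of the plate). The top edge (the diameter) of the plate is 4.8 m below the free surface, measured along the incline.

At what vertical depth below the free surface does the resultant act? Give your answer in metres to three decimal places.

γ = ρg = 914 × 9.81 / 1000 = 8.96634 kN/m³.
Let θ = 37° be the plate's angle to the horizontal; measure y along the incline from where the plane meets the free surface. Vertical depth h = y·sinθ with sinθ = 0.601815.
The centroid of a semicircle lies 4r/(3π) = 0.763944 m from the diameter, here below the top edge, so y_c = 4.8 + 0.763944 = 5.56394 m and h_c = 5.56394 × 0.601815 = 3.34846 m.
A = πr²/2 = π × 1.8²/2 = 5.08938 m².
Resultant F = γ·h_c·A = 8.96634 × 3.34846 × 5.08938 = 152.801 kN.
I_c = (π/8 − 8/(9π))·r⁴ = 0.109757 × 1.8⁴ = 1.15219 m⁴.
Centre of pressure: y_p = y_c + I_c/(y_c·A) = 5.56394 + 1.15219/(5.56394 × 5.08938) = 5.56394 + 0.040689 = 5.60463 m along the plane.
Vertically, h_p = y_p·sinθ = 5.60463 × 0.601815 = 3.37295 m.

h_p = 3.373 m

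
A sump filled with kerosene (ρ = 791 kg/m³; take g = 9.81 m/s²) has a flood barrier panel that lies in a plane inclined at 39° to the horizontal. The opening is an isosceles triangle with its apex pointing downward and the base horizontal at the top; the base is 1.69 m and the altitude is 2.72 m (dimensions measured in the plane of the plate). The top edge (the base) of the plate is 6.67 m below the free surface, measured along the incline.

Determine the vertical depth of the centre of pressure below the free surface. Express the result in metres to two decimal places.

h_p = 4.80 m

γ = ρg = 791 × 9.81 / 1000 = 7.75971 kN/m³.
Let θ = 39° be the plate's angle to the horizontal; measure y along the incline from where the plane meets the free surface. Vertical depth h = y·sinθ with sinθ = 0.629320.
With the apex down, the centroid sits h/3 = 2.72/3 = 0.906667 m below the base (the top edge), so y_c = 6.67 + 0.906667 = 7.57667 m and h_c = 7.57667 × 0.629320 = 4.76815 m.
A = ½ × 1.69 × 2.72 = 2.2984 m².
Resultant F = γ·h_c·A = 7.75971 × 4.76815 × 2.2984 = 85.0396 kN.
I_c = b·h³/36 = 1.69 × 2.72³/36 = 0.944693 m⁴.
Centre of pressure: y_p = y_c + I_c/(y_c·A) = 7.57667 + 0.944693/(7.57667 × 2.2984) = 7.57667 + 0.0542484 = 7.63092 m along the plane.
Vertically, h_p = y_p·sinθ = 7.63092 × 0.629320 = 4.80229 m.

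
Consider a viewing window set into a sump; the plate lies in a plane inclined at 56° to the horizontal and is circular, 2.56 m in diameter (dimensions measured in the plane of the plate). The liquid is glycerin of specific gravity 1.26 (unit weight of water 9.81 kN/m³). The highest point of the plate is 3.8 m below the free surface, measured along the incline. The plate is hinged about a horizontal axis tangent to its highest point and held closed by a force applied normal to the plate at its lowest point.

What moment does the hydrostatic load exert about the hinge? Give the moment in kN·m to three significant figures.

γ = 1.26 × 9.81 = 12.3606 kN/m³.
Let θ = 56° be the plate's angle to the horizontal; measure y along the incline from where the plane meets the free surface. Vertical depth h = y·sinθ with sinθ = 0.829038.
The centroid is at the centre, 1.28 m below the top of the plate, so y_c = 3.8 + 1.28 = 5.08 m and h_c = 5.08 × 0.829038 = 4.21151 m.
A = π(1.28)² = 5.14719 m².
Resultant F = γ·h_c·A = 12.3606 × 4.21151 × 5.14719 = 267.946 kN.
I_c = πr⁴/4 = π × 1.28⁴/4 = 2.10829 m⁴.
Centre of pressure: y_p = y_c + I_c/(y_c·A) = 5.08 + 2.10829/(5.08 × 5.14719) = 5.08 + 0.08063 = 5.16063 m along the plane.
The resultant acts 1.28 + 0.08063 = 1.36063 m (along the plate) below the hinge at the top edge, so the moment about the hinge is M = F × 1.36063 = 267.946 × 1.36063 = 364.575 kN·m.

M ≈ 365 kN·m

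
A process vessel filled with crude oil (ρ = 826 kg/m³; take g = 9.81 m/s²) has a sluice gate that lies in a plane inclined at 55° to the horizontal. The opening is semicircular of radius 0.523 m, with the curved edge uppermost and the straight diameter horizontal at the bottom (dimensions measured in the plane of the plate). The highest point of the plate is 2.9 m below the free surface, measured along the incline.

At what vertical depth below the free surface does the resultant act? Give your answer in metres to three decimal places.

γ = ρg = 826 × 9.81 / 1000 = 8.10306 kN/m³.
Let θ = 55° be the plate's angle to the horizontal; measure y along the incline from where the plane meets the free surface. Vertical depth h = y·sinθ with sinθ = 0.819152.
The centroid lies 4r/(3π) = 0.221968 m above the diameter, so r − 4r/(3π) = 0.523 − 0.221968 = 0.301032 m below the topmost point, so y_c = 2.9 + 0.301032 = 3.20103 m and h_c = 3.20103 × 0.819152 = 2.62213 m.
A = πr²/2 = π × 0.523²/2 = 0.429658 m².
Resultant F = γ·h_c·A = 8.10306 × 2.62213 × 0.429658 = 9.12906 kN.
I_c = (π/8 − 8/(9π))·r⁴ = 0.109757 × 0.523⁴ = 0.00821181 m⁴.
Centre of pressure: y_p = y_c + I_c/(y_c·A) = 3.20103 + 0.00821181/(3.20103 × 0.429658) = 3.20103 + 0.00597071 = 3.207 m along the plane.
Vertically, h_p = y_p·sinθ = 3.207 × 0.819152 = 2.62702 m.

h_p = 2.627 m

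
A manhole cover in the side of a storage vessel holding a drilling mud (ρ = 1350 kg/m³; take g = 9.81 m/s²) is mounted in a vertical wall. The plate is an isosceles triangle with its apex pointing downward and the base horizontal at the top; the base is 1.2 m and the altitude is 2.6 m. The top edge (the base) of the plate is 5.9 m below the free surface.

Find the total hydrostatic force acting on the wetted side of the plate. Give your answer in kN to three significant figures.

γ = ρg = 1350 × 9.81 / 1000 = 13.2435 kN/m³.
With the apex down, the centroid sits h/3 = 2.6/3 = 0.866667 m below the base (the top edge), so the centroid depth is h_c = 5.9 + 0.866667 = 6.76667 m.
A = ½ × 1.2 × 2.6 = 1.56 m².
Resultant F = γ·h_c·A = 13.2435 × 6.76667 × 1.56 = 139.798 kN.

F ≈ 140 kN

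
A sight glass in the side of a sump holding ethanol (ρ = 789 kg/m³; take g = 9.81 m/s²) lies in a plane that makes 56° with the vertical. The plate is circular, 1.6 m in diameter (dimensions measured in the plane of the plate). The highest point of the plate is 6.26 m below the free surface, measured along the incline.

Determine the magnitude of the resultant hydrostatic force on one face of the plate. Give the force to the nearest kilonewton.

F ≈ 61 kN

γ = ρg = 789 × 9.81 / 1000 = 7.74009 kN/m³.
The plate makes 56° with the vertical, i.e. θ = 90° − 56° = 34° to the horizontal. Measuring y along the incline from the free-surface line, vertical depth h = y·sinθ with sinθ = 0.559193.
The centroid is at the centre, 0.8 m below the top of the plate, so y_c = 6.26 + 0.8 = 7.06 m and h_c = 7.06 × 0.559193 = 3.9479 m.
A = π(0.8)² = 2.01062 m².
Resultant F = γ·h_c·A = 7.74009 × 3.9479 × 2.01062 = 61.4387 kN.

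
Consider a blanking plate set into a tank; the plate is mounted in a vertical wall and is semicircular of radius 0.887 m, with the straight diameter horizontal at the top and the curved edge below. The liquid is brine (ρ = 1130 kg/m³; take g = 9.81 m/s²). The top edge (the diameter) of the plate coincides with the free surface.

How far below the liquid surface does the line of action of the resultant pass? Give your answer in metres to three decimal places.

h_p = 0.522 m

γ = ρg = 1130 × 9.81 / 1000 = 11.0853 kN/m³.
The centroid of a semicircle lies 4r/(3π) = 0.376454 m from the diameter, here below the top edge, so the centroid depth is h_c = 0.376454 m.
A = πr²/2 = π × 0.887²/2 = 1.23585 m².
Resultant F = γ·h_c·A = 11.0853 × 0.376454 × 1.23585 = 5.15733 kN.
I_c = (π/8 − 8/(9π))·r⁴ = 0.109757 × 0.887⁴ = 0.0679402 m⁴.
Centre of pressure: y_p = y_c + I_c/(y_c·A) = 0.376454 + 0.0679402/(0.376454 × 1.23585) = 0.376454 + 0.146032 = 0.522486 m along the plane.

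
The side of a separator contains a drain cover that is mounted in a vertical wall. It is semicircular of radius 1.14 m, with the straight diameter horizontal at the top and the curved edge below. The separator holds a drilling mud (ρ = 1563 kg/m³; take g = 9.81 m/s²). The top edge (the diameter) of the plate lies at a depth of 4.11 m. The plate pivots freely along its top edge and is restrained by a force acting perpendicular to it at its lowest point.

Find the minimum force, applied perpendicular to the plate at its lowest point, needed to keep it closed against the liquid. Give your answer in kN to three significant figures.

P ≈ 63.5 kN

γ = ρg = 1563 × 9.81 / 1000 = 15.33303 kN/m³.
The centroid of a semicircle lies 4r/(3π) = 0.483831 m from the diameter, here below the top edge, so the centroid depth is h_c = 4.11 + 0.483831 = 4.59383 m.
A = πr²/2 = π × 1.14²/2 = 2.04141 m².
Resultant F = γ·h_c·A = 15.33303 × 4.59383 × 2.04141 = 143.791 kN.
I_c = (π/8 − 8/(9π))·r⁴ = 0.109757 × 1.14⁴ = 0.185375 m⁴.
Centre of pressure: y_p = y_c + I_c/(y_c·A) = 4.59383 + 0.185375/(4.59383 × 2.04141) = 4.59383 + 0.0197672 = 4.6136 m along the plane.
The resultant acts 0.483831 + 0.0197672 = 0.503598 m (along the plate) below the hinge at the top edge, so the moment about the hinge is M = F × 0.503598 = 143.791 × 0.503598 = 72.4129 kN·m.
A normal force at the bottom, 1.14 m from the hinge, must supply this moment: P = 72.4129/1.14 = 63.5201 kN.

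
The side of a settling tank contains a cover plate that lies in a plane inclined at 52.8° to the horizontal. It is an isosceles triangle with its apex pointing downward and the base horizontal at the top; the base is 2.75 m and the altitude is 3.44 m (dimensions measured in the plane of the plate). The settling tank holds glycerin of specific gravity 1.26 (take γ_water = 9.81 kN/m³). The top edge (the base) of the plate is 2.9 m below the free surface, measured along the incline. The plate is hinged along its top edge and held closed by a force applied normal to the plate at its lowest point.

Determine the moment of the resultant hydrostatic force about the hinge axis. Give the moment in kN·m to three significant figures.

M ≈ 247 kN·m

γ = 1.26 × 9.81 = 12.3606 kN/m³.
Let θ = 52.8° be the plate's angle to the horizontal; measure y along the incline from where the plane meets the free surface. Vertical depth h = y·sinθ with sinθ = 0.796530.
With the apex down, the centroid sits h/3 = 3.44/3 = 1.14667 m below the base (the top edge), so y_c = 2.9 + 1.14667 = 4.04667 m and h_c = 4.04667 × 0.796530 = 3.22329 m.
A = ½ × 2.75 × 3.44 = 4.73 m².
Resultant F = γ·h_c·A = 12.3606 × 3.22329 × 4.73 = 188.452 kN.
I_c = b·h³/36 = 2.75 × 3.44³/36 = 3.10961 m⁴.
Centre of pressure: y_p = y_c + I_c/(y_c·A) = 4.04667 + 3.10961/(4.04667 × 4.73) = 4.04667 + 0.16246 = 4.20913 m along the plane.
The resultant acts 1.14667 + 0.16246 = 1.30913 m (along the plate) below the hinge at the top edge, so the moment about the hinge is M = F × 1.30913 = 188.452 × 1.30913 = 246.708 kN·m.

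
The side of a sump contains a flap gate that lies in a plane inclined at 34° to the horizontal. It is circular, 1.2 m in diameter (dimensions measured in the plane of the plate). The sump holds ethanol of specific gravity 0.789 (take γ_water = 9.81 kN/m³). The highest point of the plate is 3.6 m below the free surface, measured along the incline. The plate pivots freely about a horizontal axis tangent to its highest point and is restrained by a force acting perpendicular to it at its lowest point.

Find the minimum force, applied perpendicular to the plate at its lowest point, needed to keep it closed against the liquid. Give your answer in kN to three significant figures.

γ = 0.789 × 9.81 = 7.74009 kN/m³.
Let θ = 34° be the plate's angle to the horizontal; measure y along the incline from where the plane meets the free surface. Vertical depth h = y·sinθ with sinθ = 0.559193.
The centroid is at the centre, 0.6 m below the top of the plate, so y_c = 3.6 + 0.6 = 4.2 m and h_c = 4.2 × 0.559193 = 2.34861 m.
A = π(0.6)² = 1.13097 m².
Resultant F = γ·h_c·A = 7.74009 × 2.34861 × 1.13097 = 20.5593 kN.
I_c = πr⁴/4 = π × 0.6⁴/4 = 0.101788 m⁴.
Centre of pressure: y_p = y_c + I_c/(y_c·A) = 4.2 + 0.101788/(4.2 × 1.13097) = 4.2 + 0.0214287 = 4.22143 m along the plane.
The resultant acts 0.6 + 0.0214287 = 0.621429 m (along the plate) below the hinge at the top edge, so the moment about the hinge is M = F × 0.621429 = 20.5593 × 0.621429 = 12.7761 kN·m.
A normal force at the bottom, 1.2 m from the hinge, must supply this moment: P = 12.7761/1.2 = 10.6468 kN.

P ≈ 10.6 kN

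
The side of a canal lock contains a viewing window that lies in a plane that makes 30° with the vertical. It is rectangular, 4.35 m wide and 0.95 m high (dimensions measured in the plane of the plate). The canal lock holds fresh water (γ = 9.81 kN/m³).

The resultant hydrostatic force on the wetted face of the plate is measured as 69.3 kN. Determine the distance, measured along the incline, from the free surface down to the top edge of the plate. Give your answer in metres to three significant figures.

γ = 9.81 kN/m³.
A = 4.35 × 0.95 = 4.1325 m².
From F = γ·h_c·A, the centroid depth is h_c = 69.3/(9.81 × 4.1325) = 1.70943 m.
The plate makes 30° with the vertical, i.e. θ = 90° − 30° = 60° to the horizontal. Measuring y along the incline from the free-surface line, vertical depth h = y·sinθ with sinθ = 0.866025.
Along the incline, y_c = h_c/sinθ = 1.70943/0.866025 = 1.97388 m.
The centroid lies 0.95/2 = 0.475 m below the top edge, so the top edge sits at y_top = 1.97388 − 0.475 = 1.49888 m along the incline.

y_top ≈ 1.50 m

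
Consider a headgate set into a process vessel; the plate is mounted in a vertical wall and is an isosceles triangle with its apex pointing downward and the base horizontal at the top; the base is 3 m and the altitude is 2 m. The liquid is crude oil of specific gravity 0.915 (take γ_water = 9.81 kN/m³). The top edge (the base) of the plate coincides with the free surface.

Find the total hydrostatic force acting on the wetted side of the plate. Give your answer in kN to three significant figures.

γ = 0.915 × 9.81 = 8.97615 kN/m³.
With the apex down, the centroid sits h/3 = 2/3 = 0.666667 m below the base (the top edge), so the centroid depth is h_c = 0.666667 m.
A = ½ × 3 × 2 = 3 m².
Resultant F = γ·h_c·A = 8.97615 × 0.666667 × 3 = 17.9523 kN.

F ≈ 18.0 kN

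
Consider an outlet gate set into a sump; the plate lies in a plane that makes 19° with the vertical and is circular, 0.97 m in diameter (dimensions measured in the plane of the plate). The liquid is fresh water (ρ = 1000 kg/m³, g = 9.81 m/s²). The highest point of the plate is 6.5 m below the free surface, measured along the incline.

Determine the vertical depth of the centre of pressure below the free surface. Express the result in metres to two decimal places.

h_p = 6.61 m

γ = ρg = 1000 × 9.81 = 9810 N/m³ = 9.81 kN/m³.
The plate makes 19° with the vertical, i.e. θ = 90° − 19° = 71° to the horizontal. Measuring y along the incline from the free-surface line, vertical depth h = y·sinθ with sinθ = 0.945519.
The centroid is at the centre, 0.485 m below the top of the plate, so y_c = 6.5 + 0.485 = 6.985 m and h_c = 6.985 × 0.945519 = 6.60445 m.
A = π(0.485)² = 0.738981 m².
Resultant F = γ·h_c·A = 9.81 × 6.60445 × 0.738981 = 47.8783 kN.
I_c = πr⁴/4 = π × 0.485⁴/4 = 0.0434567 m⁴.
Centre of pressure: y_p = y_c + I_c/(y_c·A) = 6.985 + 0.0434567/(6.985 × 0.738981) = 6.985 + 0.00841893 = 6.99342 m along the plane.
Vertically, h_p = y_p·sinθ = 6.99342 × 0.945519 = 6.61241 m.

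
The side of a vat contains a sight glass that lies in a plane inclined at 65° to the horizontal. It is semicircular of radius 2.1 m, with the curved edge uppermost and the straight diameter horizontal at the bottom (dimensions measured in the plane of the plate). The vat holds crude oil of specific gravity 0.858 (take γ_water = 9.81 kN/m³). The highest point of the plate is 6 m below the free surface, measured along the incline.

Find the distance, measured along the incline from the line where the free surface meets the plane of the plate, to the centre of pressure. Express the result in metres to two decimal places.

γ = 0.858 × 9.81 = 8.41698 kN/m³.
Let θ = 65° be the plate's angle to the horizontal; measure y along the incline from where the plane meets the free surface. Vertical depth h = y·sinθ with sinθ = 0.906308.
The centroid lies 4r/(3π) = 0.891268 m above the diameter, so r − 4r/(3π) = 2.1 − 0.891268 = 1.20873 m below the topmost point, so y_c = 6 + 1.20873 = 7.20873 m and h_c = 7.20873 × 0.906308 = 6.53333 m.
A = πr²/2 = π × 2.1²/2 = 6.92721 m².
Resultant F = γ·h_c·A = 8.41698 × 6.53333 × 6.92721 = 380.934 kN.
I_c = (π/8 − 8/(9π))·r⁴ = 0.109757 × 2.1⁴ = 2.13457 m⁴.
Centre of pressure: y_p = y_c + I_c/(y_c·A) = 7.20873 + 2.13457/(7.20873 × 6.92721) = 7.20873 + 0.0427458 = 7.25148 m along the plane.

y_p = 7.25 m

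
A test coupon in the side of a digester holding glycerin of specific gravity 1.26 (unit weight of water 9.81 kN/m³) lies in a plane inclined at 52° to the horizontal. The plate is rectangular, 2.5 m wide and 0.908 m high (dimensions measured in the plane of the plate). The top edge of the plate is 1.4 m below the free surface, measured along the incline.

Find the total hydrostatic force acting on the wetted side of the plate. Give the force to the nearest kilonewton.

γ = 1.26 × 9.81 = 12.3606 kN/m³.
Let θ = 52° be the plate's angle to the horizontal; measure y along the incline from where the plane meets the free surface. Vertical depth h = y·sinθ with sinθ = 0.788011.
The centroid lies 0.908/2 = 0.454 m below the top edge, so y_c = 1.4 + 0.454 = 1.854 m and h_c = 1.854 × 0.788011 = 1.46097 m.
A = 2.5 × 0.908 = 2.27 m².
Resultant F = γ·h_c·A = 12.3606 × 1.46097 × 2.27 = 40.9927 kN.

F ≈ 41 kN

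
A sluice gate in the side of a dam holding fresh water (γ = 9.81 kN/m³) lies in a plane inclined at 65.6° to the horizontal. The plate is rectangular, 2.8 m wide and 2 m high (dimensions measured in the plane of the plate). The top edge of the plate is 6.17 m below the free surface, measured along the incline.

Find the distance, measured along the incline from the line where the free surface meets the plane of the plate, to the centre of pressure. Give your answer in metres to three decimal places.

y_p = 7.216 m

γ = 9.81 kN/m³.
Let θ = 65.6° be the plate's angle to the horizontal; measure y along the incline from where the plane meets the free surface. Vertical depth h = y·sinθ with sinθ = 0.910684.
The centroid lies 2/2 = 1 m below the top edge, so y_c = 6.17 + 1 = 7.17 m and h_c = 7.17 × 0.910684 = 6.5296 m.
A = 2.8 × 2 = 5.6 m².
Resultant F = γ·h_c·A = 9.81 × 6.5296 × 5.6 = 358.71 kN.
I_c = b·h³/12 = 2.8 × 2³/12 = 1.86667 m⁴.
Centre of pressure: y_p = y_c + I_c/(y_c·A) = 7.17 + 1.86667/(7.17 × 5.6) = 7.17 + 0.0464901 = 7.21649 m along the plane.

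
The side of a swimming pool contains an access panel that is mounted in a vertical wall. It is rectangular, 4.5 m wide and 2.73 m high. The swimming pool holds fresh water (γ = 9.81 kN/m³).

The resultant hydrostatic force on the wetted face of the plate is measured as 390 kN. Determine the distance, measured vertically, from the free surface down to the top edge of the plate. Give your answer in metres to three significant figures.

d_top ≈ 1.87 m

γ = 9.81 kN/m³.
A = 4.5 × 2.73 = 12.285 m².
From F = γ·h_c·A, the centroid depth is h_c = 390/(9.81 × 12.285) = 3.23609 m.
The centroid lies 2.73/2 = 1.365 m below the top edge, so the top edge sits at h_top = 3.23609 − 1.365 = 1.87109 m below the surface.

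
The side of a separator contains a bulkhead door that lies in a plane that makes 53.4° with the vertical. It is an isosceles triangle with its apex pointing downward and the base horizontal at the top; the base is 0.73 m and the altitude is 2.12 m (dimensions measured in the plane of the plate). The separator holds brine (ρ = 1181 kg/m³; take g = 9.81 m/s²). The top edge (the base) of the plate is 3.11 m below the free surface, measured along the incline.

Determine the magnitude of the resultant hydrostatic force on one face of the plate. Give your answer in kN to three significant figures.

F ≈ 20.4 kN

γ = ρg = 1181 × 9.81 / 1000 = 11.58561 kN/m³.
The plate makes 53.4° with the vertical, i.e. θ = 90° − 53.4° = 36.6° to the horizontal. Measuring y along the incline from the free-surface line, vertical depth h = y·sinθ with sinθ = 0.596225.
With the apex down, the centroid sits h/3 = 2.12/3 = 0.706667 m below the base (the top edge), so y_c = 3.11 + 0.706667 = 3.81667 m and h_c = 3.81667 × 0.596225 = 2.27559 m.
A = ½ × 0.73 × 2.12 = 0.7738 m².
Resultant F = γ·h_c·A = 11.58561 × 2.27559 × 0.7738 = 20.4005 kN.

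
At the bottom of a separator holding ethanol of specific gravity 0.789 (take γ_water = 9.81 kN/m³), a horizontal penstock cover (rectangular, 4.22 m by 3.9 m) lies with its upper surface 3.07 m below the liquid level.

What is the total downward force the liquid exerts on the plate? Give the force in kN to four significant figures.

γ = 0.789 × 9.81 = 7.74009 kN/m³.
The plate is horizontal, so pressure is uniform at p = γ·h = 7.74009 × 3.07 = 23.7621 kN/m².
A = 4.22 × 3.9 = 16.458 m².
F = p·A = 23.7621 × 16.458 = 391.077 kN.

F ≈ 391.1 kN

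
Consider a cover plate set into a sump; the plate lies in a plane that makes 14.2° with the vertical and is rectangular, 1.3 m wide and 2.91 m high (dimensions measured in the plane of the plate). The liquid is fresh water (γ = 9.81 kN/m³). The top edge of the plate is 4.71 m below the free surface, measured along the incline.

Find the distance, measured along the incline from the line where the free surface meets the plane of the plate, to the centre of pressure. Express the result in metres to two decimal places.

γ = 9.81 kN/m³.
The plate makes 14.2° with the vertical, i.e. θ = 90° − 14.2° = 75.8° to the horizontal. Measuring y along the incline from the free-surface line, vertical depth h = y·sinθ with sinθ = 0.969445.
The centroid lies 2.91/2 = 1.455 m below the top edge, so y_c = 4.71 + 1.455 = 6.165 m and h_c = 6.165 × 0.969445 = 5.97663 m.
A = 1.3 × 2.91 = 3.783 m².
Resultant F = γ·h_c·A = 9.81 × 5.97663 × 3.783 = 221.8 kN.
I_c = b·h³/12 = 1.3 × 2.91³/12 = 2.66957 m⁴.
Centre of pressure: y_p = y_c + I_c/(y_c·A) = 6.165 + 2.66957/(6.165 × 3.783) = 6.165 + 0.114465 = 6.27947 m along the plane.

y_p = 6.28 m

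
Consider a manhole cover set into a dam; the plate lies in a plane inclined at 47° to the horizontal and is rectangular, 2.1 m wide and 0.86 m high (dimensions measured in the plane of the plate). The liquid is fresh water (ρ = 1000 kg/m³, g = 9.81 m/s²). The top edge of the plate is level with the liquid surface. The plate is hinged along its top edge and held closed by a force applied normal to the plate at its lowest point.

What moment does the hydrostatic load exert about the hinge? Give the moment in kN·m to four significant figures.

γ = ρg = 1000 × 9.81 = 9810 N/m³ = 9.81 kN/m³.
Let θ = 47° be the plate's angle to the horizontal; measure y along the incline from where the plane meets the free surface. Vertical depth h = y·sinθ with sinθ = 0.731354.
The centroid lies 0.86/2 = 0.43 m below the top edge, so y_c = 0.43 m and h_c = 0.43 × 0.731354 = 0.314482 m.
A = 2.1 × 0.86 = 1.806 m².
Resultant F = γ·h_c·A = 9.81 × 0.314482 × 1.806 = 5.57163 kN.
I_c = b·h³/12 = 2.1 × 0.86³/12 = 0.11131 m⁴.
Centre of pressure: y_p = y_c + I_c/(y_c·A) = 0.43 + 0.11131/(0.43 × 1.806) = 0.43 + 0.143334 = 0.573334 m along the plane.
The resultant acts 0.43 + 0.143334 = 0.573334 m (along the plate) below the hinge at the top edge, so the moment about the hinge is M = F × 0.573334 = 5.57163 × 0.573334 = 3.1944 kN·m.

M ≈ 3.194 kN·m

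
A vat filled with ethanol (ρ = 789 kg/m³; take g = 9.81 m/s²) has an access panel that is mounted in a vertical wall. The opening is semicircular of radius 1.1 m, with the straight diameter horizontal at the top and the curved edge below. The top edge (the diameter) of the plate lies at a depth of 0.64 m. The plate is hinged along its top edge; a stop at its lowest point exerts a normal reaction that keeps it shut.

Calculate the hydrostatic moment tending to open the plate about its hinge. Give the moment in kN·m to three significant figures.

γ = ρg = 789 × 9.81 / 1000 = 7.74009 kN/m³.
The centroid of a semicircle lies 4r/(3π) = 0.466854 m from the diameter, here below the top edge, so the centroid depth is h_c = 0.64 + 0.466854 = 1.10685 m.
A = πr²/2 = π × 1.1²/2 = 1.90066 m².
Resultant F = γ·h_c·A = 7.74009 × 1.10685 × 1.90066 = 16.2832 kN.
I_c = (π/8 − 8/(9π))·r⁴ = 0.109757 × 1.1⁴ = 0.160695 m⁴.
Centre of pressure: y_p = y_c + I_c/(y_c·A) = 1.10685 + 0.160695/(1.10685 × 1.90066) = 1.10685 + 0.0763852 = 1.18324 m along the plane.
The resultant acts 0.466854 + 0.0763852 = 0.543239 m (along the plate) below the hinge at the top edge, so the moment about the hinge is M = F × 0.543239 = 16.2832 × 0.543239 = 8.84567 kN·m.

M ≈ 8.85 kN·m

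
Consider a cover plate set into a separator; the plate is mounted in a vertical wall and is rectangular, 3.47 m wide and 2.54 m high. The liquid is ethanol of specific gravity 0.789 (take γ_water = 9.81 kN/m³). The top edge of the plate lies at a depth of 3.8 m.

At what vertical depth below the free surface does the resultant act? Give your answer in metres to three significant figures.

γ = 0.789 × 9.81 = 7.74009 kN/m³.
The centroid lies 2.54/2 = 1.27 m below the top edge, so the centroid depth is h_c = 3.8 + 1.27 = 5.07 m.
A = 3.47 × 2.54 = 8.8138 m².
Resultant F = γ·h_c·A = 7.74009 × 5.07 × 8.8138 = 345.873 kN.
I_c = b·h³/12 = 3.47 × 2.54³/12 = 4.73859 m⁴.
Centre of pressure: y_p = y_c + I_c/(y_c·A) = 5.07 + 4.73859/(5.07 × 8.8138) = 5.07 + 0.106042 = 5.17604 m along the plane.

h_p = 5.18 m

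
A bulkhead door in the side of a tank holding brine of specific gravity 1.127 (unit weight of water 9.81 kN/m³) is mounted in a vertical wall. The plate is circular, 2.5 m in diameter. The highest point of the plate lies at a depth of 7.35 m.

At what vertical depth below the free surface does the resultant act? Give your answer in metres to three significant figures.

γ = 1.127 × 9.81 = 11.05587 kN/m³.
The centroid is at the centre, 1.25 m below the top of the plate, so the centroid depth is h_c = 7.35 + 1.25 = 8.6 m.
A = π(1.25)² = 4.90874 m².
Resultant F = γ·h_c·A = 11.05587 × 8.6 × 4.90874 = 466.725 kN.
I_c = πr⁴/4 = π × 1.25⁴/4 = 1.91748 m⁴.
Centre of pressure: y_p = y_c + I_c/(y_c·A) = 8.6 + 1.91748/(8.6 × 4.90874) = 8.6 + 0.0454216 = 8.64542 m along the plane.

h_p = 8.65 m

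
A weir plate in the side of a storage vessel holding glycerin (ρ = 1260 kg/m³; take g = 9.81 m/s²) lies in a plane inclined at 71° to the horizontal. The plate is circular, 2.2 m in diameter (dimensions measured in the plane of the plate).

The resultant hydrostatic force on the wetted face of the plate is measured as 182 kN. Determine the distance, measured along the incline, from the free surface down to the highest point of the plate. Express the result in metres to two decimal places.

y_top ≈ 3.00 m

γ = ρg = 1260 × 9.81 / 1000 = 12.3606 kN/m³.
A = π(1.1)² = 3.80133 m².
From F = γ·h_c·A, the centroid depth is h_c = 182/(12.3606 × 3.80133) = 3.87343 m.
Let θ = 71° be the plate's angle to the horizontal; measure y along the incline from where the plane meets the free surface. Vertical depth h = y·sinθ with sinθ = 0.945519.
Along the incline, y_c = h_c/sinθ = 3.87343/0.945519 = 4.09662 m.
The centroid is at the centre, 1.1 m below the top of the plate, so the highest point sits at y_top = 4.09662 − 1.1 = 2.99662 m along the incline.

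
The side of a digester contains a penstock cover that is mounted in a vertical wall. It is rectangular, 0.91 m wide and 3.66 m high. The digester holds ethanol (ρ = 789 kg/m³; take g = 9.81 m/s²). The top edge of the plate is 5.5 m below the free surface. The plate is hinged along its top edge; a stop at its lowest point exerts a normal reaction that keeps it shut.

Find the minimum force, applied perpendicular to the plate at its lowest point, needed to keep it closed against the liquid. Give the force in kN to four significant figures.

P ≈ 102.3 kN

γ = ρg = 789 × 9.81 / 1000 = 7.74009 kN/m³.
The centroid lies 3.66/2 = 1.83 m below the top edge, so the centroid depth is h_c = 5.5 + 1.83 = 7.33 m.
A = 0.91 × 3.66 = 3.3306 m².
Resultant F = γ·h_c·A = 7.74009 × 7.33 × 3.3306 = 188.961 kN.
I_c = b·h³/12 = 0.91 × 3.66³/12 = 3.71795 m⁴.
Centre of pressure: y_p = y_c + I_c/(y_c·A) = 7.33 + 3.71795/(7.33 × 3.3306) = 7.33 + 0.152292 = 7.48229 m along the plane.
The resultant acts 1.83 + 0.152292 = 1.98229 m (along the plate) below the hinge at the top edge, so the moment about the hinge is M = F × 1.98229 = 188.961 × 1.98229 = 374.576 kN·m.
A normal force at the bottom, 3.66 m from the hinge, must supply this moment: P = 374.576/3.66 = 102.343 kN.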